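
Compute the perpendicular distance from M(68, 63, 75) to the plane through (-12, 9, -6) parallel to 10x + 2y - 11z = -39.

17/15

Parallel planes share the normal n = (10, 2, -11); since (-12, 9, -6) lies on the plane, its equation is 10x + 2y - 11z = -36.
Then n·(68, 63, 75) - (-36) = 17.
|n| = √(100 + 4 + 121) = 15, so the distance is |17|/15 = 17/15.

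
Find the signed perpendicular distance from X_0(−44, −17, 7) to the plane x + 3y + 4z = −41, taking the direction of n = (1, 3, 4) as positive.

-√26

n·X_0 − (-41) = -26.
|n| = √26, so the signed distance is -√26.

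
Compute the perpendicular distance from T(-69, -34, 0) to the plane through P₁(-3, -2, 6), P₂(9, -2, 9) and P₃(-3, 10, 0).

22√21/21

P₁P₂ = (12, 0, 3) and P₁P₃ = (0, 12, -6), so a normal is n = P₁P₂ × P₁P₃ = (-36, 72, 144).
Then n·(-69, -34, 0) - 828 = -792.
|n| = √(1296 + 5184 + 20736) = 36√21, so the distance is |-792|/(36√21) = 22√21/21.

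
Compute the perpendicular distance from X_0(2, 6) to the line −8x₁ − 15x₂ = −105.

1/17

The normal to the line is n = (−8, −15) with |n| = 17.
|n·X_0 − (-105)| = |-106 − (-105)| = 1, so the distance is 1/17.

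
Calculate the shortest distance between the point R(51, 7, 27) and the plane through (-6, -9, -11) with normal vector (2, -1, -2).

22/3

The plane has equation n·(r − (-6, -9, -11)) = 0, i.e. n·r = 19.
d = |2·51 + (-1)·7 + (-2)·27 − 19| / √(4 + 1 + 4) = |22| / 3 = 22/3.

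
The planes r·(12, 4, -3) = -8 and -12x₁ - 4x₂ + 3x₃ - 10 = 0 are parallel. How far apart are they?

2/13

Divide the second equation by -1 to match normals: 12x₁ + 4x₂ - 3x₃ = -10.
With common normal n = (12, 4, -3) (|n| = 13), the distance is |(-8) − (-10)|/|n| = 2/13.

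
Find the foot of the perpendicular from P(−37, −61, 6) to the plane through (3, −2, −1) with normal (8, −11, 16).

(-45, -50, -10)

n = (8, −11, 16), |n|² = 441, and n·P − 30 = 441.
t = 441/441 = 1, so the foot is P − t·n = (−37, −61, 6) − 1·(8, −11, 16) = (−45, −50, −10).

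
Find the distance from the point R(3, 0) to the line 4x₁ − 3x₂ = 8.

4/5

The normal to the line is n = (4, −3) with |n| = 5.
|n·R − 8| = |12 − 8| = 4, so the distance is 4/5.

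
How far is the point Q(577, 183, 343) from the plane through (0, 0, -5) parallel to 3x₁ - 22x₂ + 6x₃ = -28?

Parallel planes share the normal n = (3, -22, 6); since (0, 0, -5) lies on the plane, its equation is 3x₁ - 22x₂ + 6x₃ = -30.
d = |3·577 + (-22)·183 + 6·343 − (-30)| / √(9 + 484 + 36) = |-207| / 23 = 9.

9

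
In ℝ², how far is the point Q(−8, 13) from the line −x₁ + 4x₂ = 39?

d = |(-1)·(-8) + 4·13 − 39| / √(1 + 16) = |21|/√17 = 21√17/17.

21/√17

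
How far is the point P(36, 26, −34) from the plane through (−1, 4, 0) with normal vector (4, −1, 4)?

The plane has equation n·(r − (−1, 4, 0)) = 0, i.e. n·r = -8.
n = (4, −1, 4); n·P − (-8) = -10; |n| = √33; distance = 10/√33 = 10√33/33.

10/√33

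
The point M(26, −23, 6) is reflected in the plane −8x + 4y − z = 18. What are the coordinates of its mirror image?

n = (−8, 4, −1), |n|² = 81, n·M − 18 = -324, so t = -324/81 = -4.
Foot F = M − (-4)·n = (−6, −7, 2); the reflection is 2F − M = (−38, 9, −2).

(-38, 9, -2)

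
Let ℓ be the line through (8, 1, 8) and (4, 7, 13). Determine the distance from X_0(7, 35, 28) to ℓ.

A direction vector is d = (−4, 6, 5).
AP = (−1, 34, 20); AP·d = 308, |AP|² = 1557, |d|² = 77.
distance² = |AP|² − (AP·d)²/|d|² = 1557 − 94864/77 = 325, so the distance is 5√13.

5√13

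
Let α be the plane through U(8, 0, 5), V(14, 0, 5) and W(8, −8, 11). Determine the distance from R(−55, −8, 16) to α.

4

UV = (6, 0, 0) and UW = (0, −8, 6), so a normal is n = UV × UW = (0, −36, −48).
Then n·(−55, −8, 16) − (−240) = −240.
|n| = √(0 + 1296 + 2304) = 60, so the distance is |-240|/60 = 4.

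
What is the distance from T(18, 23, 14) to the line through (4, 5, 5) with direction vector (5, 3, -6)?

Direction vector d = (5, 3, -6).
AP = (14, 18, 9); AP·d = 70, |AP|² = 601, |d|² = 70.
distance² = |AP|² − (AP·d)²/|d|² = 601 − 4900/70 = 531, so the distance is 3√59.

3√59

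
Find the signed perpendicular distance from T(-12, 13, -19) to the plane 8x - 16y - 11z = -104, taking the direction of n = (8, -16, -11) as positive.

n·T − (-104) = 9.
|n| = 21, so the signed distance is 9/21 = 3/7.

3/7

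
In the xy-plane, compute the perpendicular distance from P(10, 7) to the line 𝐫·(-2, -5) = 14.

69√29/29

The normal to the line is n = (-2, -5) with |n| = √29.
|n·P − 14| = |-55 − 14| = 69, so the distance is 69/√29 = 69√29/29.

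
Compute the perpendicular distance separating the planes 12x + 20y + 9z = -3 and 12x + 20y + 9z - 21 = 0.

Both planes have normal n = (12, 20, 9), |n| = 25. Any point on the first plane is at distance |21 − (-3)|/|n| = 24/25 from the second.

24/25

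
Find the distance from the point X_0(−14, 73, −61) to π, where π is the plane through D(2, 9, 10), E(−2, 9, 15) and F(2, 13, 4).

20√77/77

DE = (−4, 0, 5) and DF = (0, 4, −6), so a normal is n = DE × DF = (−20, −24, −16).
d = |(-20)·(-14) + (-24)·73 + (-16)·(-61) − (-416)| / √(400 + 576 + 256) = |-80| / (4√77) = 20/√77.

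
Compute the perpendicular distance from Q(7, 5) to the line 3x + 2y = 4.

27/√13

d = |3·7 + 2·5 − 4| / √(9 + 4) = |27|/√13 = 27√13/13.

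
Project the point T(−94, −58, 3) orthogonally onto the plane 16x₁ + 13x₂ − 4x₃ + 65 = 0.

(-14, 7, -17)

n = (16, 13, −4), |n|² = 441, and n·T − (-65) = -2205.
t = -2205/441 = -5, so the foot is T − t·n = (−94, −58, 3) − (-5)·(16, 13, −4) = (−14, 7, −17).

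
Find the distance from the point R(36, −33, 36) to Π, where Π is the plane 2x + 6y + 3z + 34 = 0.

Normal vector n = (2, 6, 3), and n·(36, −33, 36) − (−34) = 16.
|n| = √(4 + 36 + 9) = 7, so the distance is |16|/7 = 16/7.

16/7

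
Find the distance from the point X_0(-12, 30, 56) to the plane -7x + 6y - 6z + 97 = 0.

25/11

d = |(-7)·(-12) + 6·30 + (-6)·56 − (-97)| / √(49 + 36 + 36) = |25| / 11 = 25/11.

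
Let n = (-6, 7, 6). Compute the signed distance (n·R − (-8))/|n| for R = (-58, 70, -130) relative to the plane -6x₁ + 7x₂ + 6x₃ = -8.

n·R − (-8) = 66.
|n| = 11, so the signed distance is 66/11 = 6.

6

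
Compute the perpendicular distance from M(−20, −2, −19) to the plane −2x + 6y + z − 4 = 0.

5√41/41

d = |(-2)·(-20) + 6·(-2) + 1·(-19) − 4| / √(4 + 36 + 1) = |5| / √41 = 5/√41.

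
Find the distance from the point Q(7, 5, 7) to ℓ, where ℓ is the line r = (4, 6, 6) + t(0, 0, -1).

√10

Direction vector d = (0, 0, -1).
AP = (3, -1, 1); AP·d = -1, |AP|² = 11, |d|² = 1.
distance² = |AP|² − (AP·d)²/|d|² = 11 − 1/1 = 10, so the distance is √10.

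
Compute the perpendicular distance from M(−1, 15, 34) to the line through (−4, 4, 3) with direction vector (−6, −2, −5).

Direction vector d = (−6, −2, −5).
AP = (3, 11, 31), and AP × d = (7, −171, 60).
|AP × d|² = 32890 and |d|² = 65, so the distance is √(32890/65) = √506.

√506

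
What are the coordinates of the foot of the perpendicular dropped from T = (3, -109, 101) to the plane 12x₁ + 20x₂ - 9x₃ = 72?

(63, -9, 56)

n = (12, 20, -9), |n|² = 625, and n·T − 72 = -3125.
t = -3125/625 = -5, so the foot is T − t·n = (3, -109, 101) − (-5)·(12, 20, -9) = (63, -9, 56).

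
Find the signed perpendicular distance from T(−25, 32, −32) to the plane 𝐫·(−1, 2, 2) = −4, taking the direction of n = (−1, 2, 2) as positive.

n·T − (-4) = 29.
|n| = 3, so the signed distance is 29/3.

29/3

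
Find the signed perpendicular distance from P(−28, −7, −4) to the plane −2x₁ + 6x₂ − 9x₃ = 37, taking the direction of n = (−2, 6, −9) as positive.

n·P − 37 = 13.
|n| = 11, so the signed distance is 13/11.

13/11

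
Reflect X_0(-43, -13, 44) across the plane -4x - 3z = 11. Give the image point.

With n = (-4, 0, -3), the signed offset is (n·X_0 − 11)/|n|² = 29/25.
X_0' = X_0 − 2t·n = (-43, -13, 44) − (58/25)·(-4, 0, -3) = (-843/25, -13, 1274/25).

(-843/25, -13, 1274/25)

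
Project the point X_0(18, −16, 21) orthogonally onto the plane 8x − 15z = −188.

The perpendicular from X_0 has direction n = (8, 0, −15): r = (18, −16, 21) + t(8, 0, −15).
Substitute into the plane: n·(X_0 + tn) = -188 gives -171 + 289t = -188, so t = -1/17.
Foot = (18, −16, 21) + (-1/17)·(8, 0, −15) = (298/17, −16, 372/17).

(298/17, -16, 372/17)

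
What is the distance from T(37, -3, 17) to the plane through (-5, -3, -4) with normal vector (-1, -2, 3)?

The plane has equation n·(r − (-5, -3, -4)) = 0, i.e. n·r = -1.
n = (-1, -2, 3); n·P − (-1) = 21; |n| = √14; distance = 21/√14 = 3√14/2.

3√14/2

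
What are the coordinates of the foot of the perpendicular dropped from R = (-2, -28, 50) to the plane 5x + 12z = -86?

(-22, -28, 2)

The perpendicular from R has direction n = (5, 0, 12): r = (-2, -28, 50) + μ(5, 0, 12).
Substitute into the plane: n·(R + μn) = -86 gives 590 + 169μ = -86, so μ = -4.
Foot = (-2, -28, 50) + (-4)·(5, 0, 12) = (-22, -28, 2).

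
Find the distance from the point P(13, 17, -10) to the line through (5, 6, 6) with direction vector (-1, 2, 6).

√277

Direction vector d = (-1, 2, 6).
AP = (8, 11, -16), and AP × d = (98, -32, 27).
|AP × d|² = 11357 and |d|² = 41, so the distance is √(11357/41) = √277.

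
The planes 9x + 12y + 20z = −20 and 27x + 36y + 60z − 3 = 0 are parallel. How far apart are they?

21/25

Divide the second equation by 3 to match normals: 9x + 12y + 20z = 1.
Both planes have normal n = (9, 12, 20), |n| = 25. Any point on the first plane is at distance |1 − (-20)|/|n| = 21/25 from the second.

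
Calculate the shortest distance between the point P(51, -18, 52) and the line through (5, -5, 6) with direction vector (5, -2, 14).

3√89

Direction vector d = (5, -2, 14).
AP = (46, -13, 46); AP·d = 900, |AP|² = 4401, |d|² = 225.
distance² = |AP|² − (AP·d)²/|d|² = 4401 − 810000/225 = 801, so the distance is 3√89.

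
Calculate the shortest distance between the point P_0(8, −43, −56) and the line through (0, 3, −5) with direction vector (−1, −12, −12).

√157

Direction vector d = (−1, −12, −12).
AP = (8, −46, −51), and AP × d = (−60, 147, −142).
|AP × d|² = 45373 and |d|² = 289, so the distance is √(45373/289) = √157.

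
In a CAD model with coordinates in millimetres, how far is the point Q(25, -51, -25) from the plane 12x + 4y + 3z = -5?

d = |12·25 + 4·(-51) + 3·(-25) − (-5)| / √(144 + 16 + 9) = |26| / 13 = 2.

2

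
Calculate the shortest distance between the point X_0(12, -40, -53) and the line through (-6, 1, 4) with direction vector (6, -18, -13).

Direction vector d = (6, -18, -13).
AP = (18, -41, -57); AP·d = 1587, |AP|² = 5254, |d|² = 529.
distance² = |AP|² − (AP·d)²/|d|² = 5254 − 2518569/529 = 493, so the distance is √493.

√493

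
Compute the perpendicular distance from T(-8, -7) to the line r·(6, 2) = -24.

d = |6·(-8) + 2·(-7) − (-24)| / √(36 + 4) = |-38|/(2√10) = 19√10/10.

19/√10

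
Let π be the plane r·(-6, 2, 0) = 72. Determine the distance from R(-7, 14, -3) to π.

1/√10

n = (-6, 2, 0); n·P − 72 = -2; |n| = 2√10; distance = 2/(2√10) = √10/10.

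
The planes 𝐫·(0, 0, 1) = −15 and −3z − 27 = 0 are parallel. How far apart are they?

Divide the second equation by -3 to match normals: z = -9.
With common normal n = (0, 0, 1) (|n| = 1), the distance is |(-15) − (-9)|/|n| = 6/1 = 6.

6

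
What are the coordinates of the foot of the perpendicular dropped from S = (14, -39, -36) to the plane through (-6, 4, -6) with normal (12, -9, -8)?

(-22, -12, -12)

n = (12, -9, -8), |n|² = 289, and n·S − (-60) = 867.
t = 867/289 = 3, so the foot is S − t·n = (14, -39, -36) − 3·(12, -9, -8) = (-22, -12, -12).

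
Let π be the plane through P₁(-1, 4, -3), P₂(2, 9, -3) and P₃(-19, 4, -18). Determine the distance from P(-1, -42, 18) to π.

12/√70

P₁P₂ = (3, 5, 0) and P₁P₃ = (-18, 0, -15), so a normal is n = P₁P₂ × P₁P₃ = (-75, 45, 90).
n = (-75, 45, 90); n·P − (-15) = -180; |n| = 15√70; distance = 180/(15√70) = 6√70/35.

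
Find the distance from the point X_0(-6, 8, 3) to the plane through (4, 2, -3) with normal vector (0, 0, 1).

6

The plane has equation n·(r − (4, 2, -3)) = 0, i.e. n·r = -3.
d = |1·3 − (-3)| / √(0 + 0 + 1) = |6| / 1 = 6.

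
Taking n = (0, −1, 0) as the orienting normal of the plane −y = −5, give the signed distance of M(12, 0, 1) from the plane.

5

n·M − (-5) = 5.
|n| = 1, so the signed distance is 5/1 = 5.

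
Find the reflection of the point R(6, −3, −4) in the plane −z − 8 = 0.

(6, -3, -12)

n = (0, 0, −1), |n|² = 1, n·R − 8 = -4, so t = -4/1 = -4.
Foot F = R − (-4)·n = (6, −3, −8); the reflection is 2F − R = (6, −3, −12).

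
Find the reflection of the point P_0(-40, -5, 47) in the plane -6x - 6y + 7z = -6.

(20, 55, -23)

With n = (-6, -6, 7), the signed offset is (n·P_0 − (-6))/|n|² = 605/121 = 5.
P_0' = P_0 − 2t·n = (-40, -5, 47) − 10·(-6, -6, 7) = (20, 55, -23).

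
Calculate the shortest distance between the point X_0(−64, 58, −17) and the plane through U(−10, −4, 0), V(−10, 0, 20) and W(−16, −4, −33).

UV = (0, 4, 20) and UW = (−6, 0, −33), so a normal is n = UV × UW = (−132, −120, 24).
n = (−132, −120, 24); n·P − 1800 = -720; |n| = 180; distance = 720/180 = 4.

4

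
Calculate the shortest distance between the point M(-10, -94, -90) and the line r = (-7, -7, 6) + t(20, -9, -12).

3√1241

Direction vector d = (20, -9, -12).
AP = (-3, -87, -96); AP·d = 1875, |AP|² = 16794, |d|² = 625.
distance² = |AP|² − (AP·d)²/|d|² = 16794 − 3515625/625 = 11169, so the distance is 3√1241.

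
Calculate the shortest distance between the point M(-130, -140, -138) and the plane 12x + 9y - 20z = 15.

3

d = |12·(-130) + 9·(-140) + (-20)·(-138) − 15| / √(144 + 81 + 400) = |-75| / 25 = 3.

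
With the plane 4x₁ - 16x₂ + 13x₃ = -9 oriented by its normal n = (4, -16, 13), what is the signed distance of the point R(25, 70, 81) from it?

2

n·R − (-9) = 42.
|n| = 21, so the signed distance is 42/21 = 2.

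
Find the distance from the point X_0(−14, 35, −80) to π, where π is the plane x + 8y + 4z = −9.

Normal vector n = (1, 8, 4), and n·(−14, 35, −80) − (−9) = −45.
|n| = √(1 + 64 + 16) = 9, so the distance is |-45|/9 = 5.

5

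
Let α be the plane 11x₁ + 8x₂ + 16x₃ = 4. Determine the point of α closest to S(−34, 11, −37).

The perpendicular from S has direction n = (11, 8, 16): r = (−34, 11, −37) + μ(11, 8, 16).
Substitute into the plane: n·(S + μn) = 4 gives -878 + 441μ = 4, so μ = 2.
Foot = (−34, 11, −37) + 2·(11, 8, 16) = (−12, 27, −5).

(-12, 27, -5)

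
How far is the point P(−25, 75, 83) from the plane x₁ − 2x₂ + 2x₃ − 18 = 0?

9

Normal vector n = (1, −2, 2), and n·(−25, 75, 83) − 18 = −27.
|n| = √(1 + 4 + 4) = 3, so the distance is |-27|/3 = 9.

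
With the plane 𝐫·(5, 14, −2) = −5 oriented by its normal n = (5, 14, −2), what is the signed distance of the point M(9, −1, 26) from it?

-16/15

n·M − (-5) = -16.
|n| = 15, so the signed distance is -16/15.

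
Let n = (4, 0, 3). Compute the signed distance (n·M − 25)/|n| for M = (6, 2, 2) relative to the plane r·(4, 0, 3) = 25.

1

n·M − 25 = 5.
|n| = 5, so the signed distance is 5/5 = 1.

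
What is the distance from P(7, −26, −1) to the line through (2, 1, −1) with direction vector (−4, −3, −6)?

Direction vector d = (−4, −3, −6).
AP = (5, −27, 0), and AP × d = (162, 30, −123).
|AP × d|² = 42273 and |d|² = 61, so the distance is √(42273/61) = √693 = 3√77.

3√77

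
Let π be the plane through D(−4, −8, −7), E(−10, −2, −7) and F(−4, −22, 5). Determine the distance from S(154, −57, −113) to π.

8

DE = (−6, 6, 0) and DF = (0, −14, 12), so a normal is n = DE × DF = (72, 72, 84).
d = |72·154 + 72·(-57) + 84·(-113) − (-1452)| / √(5184 + 5184 + 7056) = |-1056| / 132 = 8.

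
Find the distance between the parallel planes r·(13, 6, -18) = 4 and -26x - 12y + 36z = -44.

18/23

Divide the second equation by -2 to match normals: 13x + 6y - 18z = 22.
With common normal n = (13, 6, -18) (|n| = 23), the distance is |4 − 22|/|n| = 18/23.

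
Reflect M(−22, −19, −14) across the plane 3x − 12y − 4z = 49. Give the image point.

n = (3, −12, −4), |n|² = 169, n·M − 49 = 169, so t = 169/169 = 1.
Foot F = M − 1·n = (−25, −7, −10); the reflection is 2F − M = (−28, 5, −6).

(-28, 5, -6)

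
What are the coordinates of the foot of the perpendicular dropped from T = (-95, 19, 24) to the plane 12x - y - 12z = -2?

The perpendicular from T has direction n = (12, -1, -12): r = (-95, 19, 24) + t(12, -1, -12).
Substitute into the plane: n·(T + tn) = -2 gives -1447 + 289t = -2, so t = 5.
Foot = (-95, 19, 24) + 5·(12, -1, -12) = (-35, 14, -36).

(-35, 14, -36)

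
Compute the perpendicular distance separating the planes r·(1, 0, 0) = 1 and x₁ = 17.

Both planes have normal n = (1, 0, 0), |n| = 1. Any point on the first plane is at distance |17 − 1|/|n| = 16/1 = 16 from the second.

16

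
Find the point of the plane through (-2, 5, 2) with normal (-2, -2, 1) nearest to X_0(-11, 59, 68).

The perpendicular from X_0 has direction n = (-2, -2, 1): r = (-11, 59, 68) + t(-2, -2, 1).
Substitute into the plane: n·(X_0 + tn) = -4 gives -28 + 9t = -4, so t = 8/3.
Foot = (-11, 59, 68) + (8/3)·(-2, -2, 1) = (-49/3, 161/3, 212/3).

(-49/3, 161/3, 212/3)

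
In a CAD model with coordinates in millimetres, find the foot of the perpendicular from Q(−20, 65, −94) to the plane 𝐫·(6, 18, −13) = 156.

The perpendicular from Q has direction n = (6, 18, −13): r = (−20, 65, −94) + λ(6, 18, −13).
Substitute into the plane: n·(Q + λn) = 156 gives 2272 + 529λ = 156, so λ = -4.
Foot = (−20, 65, −94) + (-4)·(6, 18, −13) = (−44, −7, −42).

(-44, -7, -42)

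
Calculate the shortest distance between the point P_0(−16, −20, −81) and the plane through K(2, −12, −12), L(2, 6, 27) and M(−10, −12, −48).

14/23

KL = (0, 18, 39) and KM = (−12, 0, −36), so a normal is n = KL × KM = (−648, −468, 216).
d = |(-648)·(-16) + (-468)·(-20) + 216·(-81) − 1728| / √(419904 + 219024 + 46656) = |504| / 828 = 14/23.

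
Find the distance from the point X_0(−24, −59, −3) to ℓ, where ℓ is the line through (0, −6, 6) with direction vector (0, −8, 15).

Direction vector d = (0, −8, 15).
AP = (−24, −53, −9); AP·d = 289, |AP|² = 3466, |d|² = 289.
distance² = |AP|² − (AP·d)²/|d|² = 3466 − 83521/289 = 3177, so the distance is 3√353.

3√353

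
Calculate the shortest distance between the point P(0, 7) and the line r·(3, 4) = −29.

The normal to the line is n = (3, 4) with |n| = 5.
|n·P − (-29)| = |28 − (-29)| = 57, so the distance is 57/5.

57/5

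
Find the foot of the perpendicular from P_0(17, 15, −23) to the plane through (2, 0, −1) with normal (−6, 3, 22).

(11, 18, -1)

The perpendicular from P_0 has direction n = (−6, 3, 22): r = (17, 15, −23) + t(−6, 3, 22).
Substitute into the plane: n·(P_0 + tn) = -34 gives -563 + 529t = -34, so t = 1.
Foot = (17, 15, −23) + 1·(−6, 3, 22) = (11, 18, −1).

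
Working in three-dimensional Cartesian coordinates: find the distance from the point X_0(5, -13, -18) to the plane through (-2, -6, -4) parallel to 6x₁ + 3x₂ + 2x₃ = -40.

1

Parallel planes share the normal n = (6, 3, 2); since (-2, -6, -4) lies on the plane, its equation is 6x₁ + 3x₂ + 2x₃ = -38.
Then n·(5, -13, -18) - (-38) = -7.
|n| = √(36 + 9 + 4) = 7, so the distance is |-7|/7 = 1.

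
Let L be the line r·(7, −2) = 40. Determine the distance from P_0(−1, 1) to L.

d = |7·(-1) + (-2)·1 − 40| / √(49 + 4) = |-49|/√53 = 49/√53.

49√53/53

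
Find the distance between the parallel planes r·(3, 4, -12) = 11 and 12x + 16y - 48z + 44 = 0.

22/13

Divide the second equation by 4 to match normals: 3x + 4y - 12z = -11.
Both planes have normal n = (3, 4, -12), |n| = 13. Any point on the first plane is at distance |(-11) − 11|/|n| = 22/13 from the second.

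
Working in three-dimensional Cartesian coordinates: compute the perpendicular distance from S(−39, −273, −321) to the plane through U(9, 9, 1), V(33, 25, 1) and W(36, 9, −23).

6

UV = (24, 16, 0) and UW = (27, 0, −24), so a normal is n = UV × UW = (−384, 576, −432).
d = |(-384)·(-39) + 576·(-273) + (-432)·(-321) − 1296| / √(147456 + 331776 + 186624) = |-4896| / 816 = 6.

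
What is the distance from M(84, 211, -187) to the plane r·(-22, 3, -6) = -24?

Normal vector n = (-22, 3, -6), and n·(84, 211, -187) - (-24) = -69.
|n| = √(484 + 9 + 36) = 23, so the distance is |-69|/23 = 3.

3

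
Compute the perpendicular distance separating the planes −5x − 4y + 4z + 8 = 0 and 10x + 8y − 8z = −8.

4√57/19

Divide the second equation by -2 to match normals: −5x − 4y + 4z = 4.
With common normal n = (−5, −4, 4) (|n| = √57), the distance is |(-8) − 4|/|n| = 12/√57 = 4√57/19.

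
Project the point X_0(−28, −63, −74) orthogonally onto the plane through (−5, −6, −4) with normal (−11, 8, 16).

(-61, -39, -26)

The perpendicular from X_0 has direction n = (−11, 8, 16): r = (−28, −63, −74) + λ(−11, 8, 16).
Substitute into the plane: n·(X_0 + λn) = -57 gives -1380 + 441λ = -57, so λ = 3.
Foot = (−28, −63, −74) + 3·(−11, 8, 16) = (−61, −39, −26).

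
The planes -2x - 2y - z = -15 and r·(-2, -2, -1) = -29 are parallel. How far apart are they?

With common normal n = (-2, -2, -1) (|n| = 3), the distance is |(-15) − (-29)|/|n| = 14/3.

14/3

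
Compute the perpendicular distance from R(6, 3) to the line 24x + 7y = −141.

d = |24·6 + 7·3 − (-141)| / √(576 + 49) = |306|/25 = 306/25.

306/25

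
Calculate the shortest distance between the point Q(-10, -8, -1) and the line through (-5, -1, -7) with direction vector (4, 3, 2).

Direction vector d = (4, 3, 2).
AP = (-5, -7, 6); AP·d = -29, |AP|² = 110, |d|² = 29.
distance² = |AP|² − (AP·d)²/|d|² = 110 − 841/29 = 81, so the distance is 9.

9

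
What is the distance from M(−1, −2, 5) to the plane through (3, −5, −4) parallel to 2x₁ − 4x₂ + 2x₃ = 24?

1/√6

Parallel planes share the normal n = (2, −4, 2); since (3, −5, −4) lies on the plane, its equation is 2x₁ − 4x₂ + 2x₃ = 18.
n = (2, −4, 2); n·P − 18 = -2; |n| = 2√6; distance = 2/(2√6) = √6/6.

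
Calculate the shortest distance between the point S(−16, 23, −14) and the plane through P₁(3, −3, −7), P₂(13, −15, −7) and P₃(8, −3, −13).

19/√86

P₁P₂ = (10, −12, 0) and P₁P₃ = (5, 0, −6), so a normal is n = P₁P₂ × P₁P₃ = (72, 60, 60).
Then n·(−16, 23, −14) − (−384) = −228.
|n| = √(5184 + 3600 + 3600) = 12√86, so the distance is |-228|/(12√86) = 19√86/86.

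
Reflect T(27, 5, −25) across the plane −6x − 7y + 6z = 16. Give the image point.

With n = (−6, −7, 6), the signed offset is (n·T − 16)/|n|² = -363/121 = -3.
T' = T − 2t·n = (27, 5, −25) − (-6)·(−6, −7, 6) = (−9, −37, 11).

(-9, -37, 11)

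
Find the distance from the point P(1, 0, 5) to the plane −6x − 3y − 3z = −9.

n = (−6, −3, −3); n·P − (-9) = -12; |n| = 3√6; distance = 12/(3√6) = 2√6/3.

4/√6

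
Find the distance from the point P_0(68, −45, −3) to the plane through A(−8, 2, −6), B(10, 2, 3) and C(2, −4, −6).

5√70/14

AB = (18, 0, 9) and AC = (10, −6, 0), so a normal is n = AB × AC = (54, 90, −108).
n = (54, 90, −108); n·P − 396 = -450; |n| = 18√70; distance = 450/(18√70) = 5√70/14.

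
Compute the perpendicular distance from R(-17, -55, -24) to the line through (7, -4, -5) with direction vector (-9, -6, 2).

3√178

Direction vector d = (-9, -6, 2).
AP = (-24, -51, -19), and AP × d = (-216, 219, -315).
|AP × d|² = 193842 and |d|² = 121, so the distance is √(193842/121) = √1602 = 3√178.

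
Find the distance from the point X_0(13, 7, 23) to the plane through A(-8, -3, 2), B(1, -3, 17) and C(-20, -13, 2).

AB = (9, 0, 15) and AC = (-12, -10, 0), so a normal is n = AB × AC = (150, -180, -90).
Then n·(13, 7, 23) - (-840) = -540.
|n| = √(22500 + 32400 + 8100) = 30√70, so the distance is |-540|/(30√70) = 18/√70.

9√70/35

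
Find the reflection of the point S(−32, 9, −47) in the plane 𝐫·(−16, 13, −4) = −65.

n = (−16, 13, −4), |n|² = 441, n·S − (-65) = 882, so t = 882/441 = 2.
Foot F = S − 2·n = (0, −17, −39); the reflection is 2F − S = (32, −43, −31).

(32, -43, -31)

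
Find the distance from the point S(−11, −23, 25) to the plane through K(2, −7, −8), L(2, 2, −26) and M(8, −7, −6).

KL = (0, 9, −18) and KM = (6, 0, 2), so a normal is n = KL × KM = (18, −108, −54).
d = |18·(-11) + (-108)·(-23) + (-54)·25 − 1224| / √(324 + 11664 + 2916) = |-288| / (18√46) = 8√46/23.

16/√46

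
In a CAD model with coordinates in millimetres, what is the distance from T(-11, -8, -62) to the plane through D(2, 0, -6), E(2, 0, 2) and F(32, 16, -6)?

16/17

DE = (0, 0, 8) and DF = (30, 16, 0), so a normal is n = DE × DF = (-128, 240, 0).
Then n·(-11, -8, -62) - (-256) = -256.
|n| = √(16384 + 57600 + 0) = 272, so the distance is |-256|/272 = 16/17.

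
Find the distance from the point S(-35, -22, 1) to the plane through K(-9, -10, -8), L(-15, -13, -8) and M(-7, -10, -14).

KL = (-6, -3, 0) and KM = (2, 0, -6), so a normal is n = KL × KM = (18, -36, 6).
n = (18, -36, 6); n·P − 150 = 18; |n| = 6√46; distance = 18/(6√46) = 3/√46.

3/√46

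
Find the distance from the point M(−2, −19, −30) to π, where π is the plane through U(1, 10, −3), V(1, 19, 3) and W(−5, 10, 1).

29/√17

UV = (0, 9, 6) and UW = (−6, 0, 4), so a normal is n = UV × UW = (36, −36, 54).
Then n·(−2, −19, −30) − (−486) = −522.
|n| = √(1296 + 1296 + 2916) = 18√17, so the distance is |-522|/(18√17) = 29√17/17.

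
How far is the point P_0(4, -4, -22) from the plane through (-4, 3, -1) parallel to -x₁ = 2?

Parallel planes share the normal n = (-1, 0, 0); since (-4, 3, -1) lies on the plane, its equation is -x₁ = 4.
d = |(-1)·4 − 4| / √(1 + 0 + 0) = |-8| / 1 = 8.

8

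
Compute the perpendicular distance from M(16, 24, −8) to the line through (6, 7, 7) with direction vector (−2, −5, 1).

√134

Direction vector d = (−2, −5, 1).
AP = (10, 17, −15), and AP × d = (−58, 20, −16).
|AP × d|² = 4020 and |d|² = 30, so the distance is √(4020/30) = √134.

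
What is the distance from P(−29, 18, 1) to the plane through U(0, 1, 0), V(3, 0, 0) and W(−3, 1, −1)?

UV = (3, −1, 0) and UW = (−3, 0, −1), so a normal is n = UV × UW = (1, 3, −3).
Then n·(−29, 18, 1) − 3 = 19.
|n| = √(1 + 9 + 9) = √19, so the distance is |19|/√19 = √19.

√19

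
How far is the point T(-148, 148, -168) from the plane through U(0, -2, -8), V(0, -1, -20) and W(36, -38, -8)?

UV = (0, 1, -12) and UW = (36, -36, 0), so a normal is n = UV × UW = (-432, -432, -36).
d = |(-432)·(-148) + (-432)·148 + (-36)·(-168) − 1152| / √(186624 + 186624 + 1296) = |4896| / 612 = 8.

8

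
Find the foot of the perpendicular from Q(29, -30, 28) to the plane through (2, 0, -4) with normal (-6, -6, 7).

The perpendicular from Q has direction n = (-6, -6, 7): r = (29, -30, 28) + μ(-6, -6, 7).
Substitute into the plane: n·(Q + μn) = -40 gives 202 + 121μ = -40, so μ = -2.
Foot = (29, -30, 28) + (-2)·(-6, -6, 7) = (41, -18, 14).

(41, -18, 14)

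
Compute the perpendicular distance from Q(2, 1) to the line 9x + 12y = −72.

34/5

The normal to the line is n = (9, 12) with |n| = 15.
|n·Q − (-72)| = |30 − (-72)| = 102, so the distance is 102/15 = 34/5.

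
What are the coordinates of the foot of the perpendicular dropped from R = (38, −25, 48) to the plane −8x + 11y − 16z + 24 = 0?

(14, 8, 0)

n = (−8, 11, −16), |n|² = 441, and n·R − (-24) = -1323.
t = -1323/441 = -3, so the foot is R − t·n = (38, −25, 48) − (-3)·(−8, 11, −16) = (14, 8, 0).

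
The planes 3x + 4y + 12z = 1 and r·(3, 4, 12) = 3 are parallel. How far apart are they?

With common normal n = (3, 4, 12) (|n| = 13), the distance is |1 − 3|/|n| = 2/13.

2/13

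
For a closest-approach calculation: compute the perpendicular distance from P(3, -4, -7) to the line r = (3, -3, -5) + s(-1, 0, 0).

√5

Direction vector d = (-1, 0, 0).
AP = (0, -1, -2); AP·d = 0, |AP|² = 5, |d|² = 1.
distance² = |AP|² − (AP·d)²/|d|² = 5 − 0/1 = 5, so the distance is √5.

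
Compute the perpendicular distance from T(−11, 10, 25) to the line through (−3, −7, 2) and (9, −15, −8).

A direction vector is d = (12, −8, −10).
AP = (−8, 17, 23), and AP × d = (14, 196, −140).
|AP × d|² = 58212 and |d|² = 308, so the distance is √(58212/308) = √189 = 3√21.

3√21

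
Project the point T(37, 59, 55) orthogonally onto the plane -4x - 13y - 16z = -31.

(21, 7, -9)

The perpendicular from T has direction n = (-4, -13, -16): r = (37, 59, 55) + λ(-4, -13, -16).
Substitute into the plane: n·(T + λn) = -31 gives -1795 + 441λ = -31, so λ = 4.
Foot = (37, 59, 55) + 4·(-4, -13, -16) = (21, 7, -9).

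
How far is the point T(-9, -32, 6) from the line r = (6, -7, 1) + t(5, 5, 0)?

5√3

Direction vector d = (5, 5, 0).
AP = (-15, -25, 5), and AP × d = (-25, 25, 50).
|AP × d|² = 3750 and |d|² = 50, so the distance is √(3750/50) = √75 = 5√3.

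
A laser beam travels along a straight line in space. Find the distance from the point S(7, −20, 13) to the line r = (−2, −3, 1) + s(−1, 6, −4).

√37

Direction vector d = (−1, 6, −4).
AP = (9, −17, 12), and AP × d = (−4, 24, 37).
|AP × d|² = 1961 and |d|² = 53, so the distance is √(1961/53) = √37.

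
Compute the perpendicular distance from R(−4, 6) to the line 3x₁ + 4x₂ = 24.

12/5

The normal to the line is n = (3, 4) with |n| = 5.
|n·R − 24| = |12 − 24| = 12, so the distance is 12/5.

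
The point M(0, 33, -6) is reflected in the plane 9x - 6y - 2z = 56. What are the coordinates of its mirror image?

(36, 9, -14)

With n = (9, -6, -2), the signed offset is (n·M − 56)/|n|² = -242/121 = -2.
M' = M − 2t·n = (0, 33, -6) − (-4)·(9, -6, -2) = (36, 9, -14).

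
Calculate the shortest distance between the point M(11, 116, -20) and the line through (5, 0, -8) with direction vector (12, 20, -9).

6√101

Direction vector d = (12, 20, -9).
AP = (6, 116, -12), and AP × d = (-804, -90, -1272).
|AP × d|² = 2272500 and |d|² = 625, so the distance is √(2272500/625) = √3636 = 6√101.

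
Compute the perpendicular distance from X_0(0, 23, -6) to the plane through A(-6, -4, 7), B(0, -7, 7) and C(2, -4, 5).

8/√21

AB = (6, -3, 0) and AC = (8, 0, -2), so a normal is n = AB × AC = (6, 12, 24).
Then n·(0, 23, -6) - 84 = 48.
|n| = √(36 + 144 + 576) = 6√21, so the distance is |48|/(6√21) = 8√21/21.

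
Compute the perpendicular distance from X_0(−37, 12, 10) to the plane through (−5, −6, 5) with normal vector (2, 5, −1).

The plane has equation n·(r − (−5, −6, 5)) = 0, i.e. n·r = -45.
d = |2·(-37) + 5·12 + (-1)·10 − (-45)| / √(4 + 25 + 1) = |21| / √30 = 7√30/10.

21/√30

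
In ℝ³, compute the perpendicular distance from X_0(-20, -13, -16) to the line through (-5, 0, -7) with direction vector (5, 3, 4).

Direction vector d = (5, 3, 4).
AP = (-15, -13, -9), and AP × d = (-25, 15, 20).
|AP × d|² = 1250 and |d|² = 50, so the distance is √(1250/50) = √25 = 5.

5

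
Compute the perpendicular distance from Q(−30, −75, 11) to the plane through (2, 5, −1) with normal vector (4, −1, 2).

The plane has equation n·(r − (2, 5, −1)) = 0, i.e. n·r = 1.
d = |4·(-30) + (-1)·(-75) + 2·11 − 1| / √(16 + 1 + 4) = |-24| / √21 = 8√21/7.

8√21/7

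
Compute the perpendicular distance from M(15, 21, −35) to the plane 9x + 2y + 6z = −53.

20/11

n = (9, 2, 6); n·P − (-53) = 20; |n| = 11; distance = 20/11.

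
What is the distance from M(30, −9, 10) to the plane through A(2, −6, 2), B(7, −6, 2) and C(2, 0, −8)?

AB = (5, 0, 0) and AC = (0, 6, −10), so a normal is n = AB × AC = (0, 50, 30).
Then n·(30, −9, 10) − (−240) = 90.
|n| = √(0 + 2500 + 900) = 10√34, so the distance is |90|/(10√34) = 9√34/34.

9/√34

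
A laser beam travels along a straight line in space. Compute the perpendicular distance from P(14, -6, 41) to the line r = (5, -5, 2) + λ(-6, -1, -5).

√611

Direction vector d = (-6, -1, -5).
AP = (9, -1, 39); AP·d = -248, |AP|² = 1603, |d|² = 62.
distance² = |AP|² − (AP·d)²/|d|² = 1603 − 61504/62 = 611, so the distance is √611.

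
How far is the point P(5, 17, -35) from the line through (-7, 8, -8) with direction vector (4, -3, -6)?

Direction vector d = (4, -3, -6).
AP = (12, 9, -27); AP·d = 183, |AP|² = 954, |d|² = 61.
distance² = |AP|² − (AP·d)²/|d|² = 954 − 33489/61 = 405, so the distance is 9√5.

9√5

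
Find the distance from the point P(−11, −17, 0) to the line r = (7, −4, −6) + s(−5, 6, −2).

23

Direction vector d = (−5, 6, −2).
AP = (−18, −13, 6), and AP × d = (−10, −66, −173).
|AP × d|² = 34385 and |d|² = 65, so the distance is √(34385/65) = √529 = 23.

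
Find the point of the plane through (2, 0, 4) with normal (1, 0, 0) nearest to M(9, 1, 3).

(2, 1, 3)

The perpendicular from M has direction n = (1, 0, 0): r = (9, 1, 3) + λ(1, 0, 0).
Substitute into the plane: n·(M + λn) = 2 gives 9 + 1λ = 2, so λ = -7.
Foot = (9, 1, 3) + (-7)·(1, 0, 0) = (2, 1, 3).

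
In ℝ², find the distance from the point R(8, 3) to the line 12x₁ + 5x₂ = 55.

d = |12·8 + 5·3 − 55| / √(144 + 25) = |56|/13 = 56/13.

56/13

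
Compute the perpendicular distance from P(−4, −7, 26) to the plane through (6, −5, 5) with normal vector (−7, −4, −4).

The plane has equation n·(r − (6, −5, 5)) = 0, i.e. n·r = -42.
Then n·(−4, −7, 26) − (−42) = −6.
|n| = √(49 + 16 + 16) = 9, so the distance is |-6|/9 = 2/3.

2/3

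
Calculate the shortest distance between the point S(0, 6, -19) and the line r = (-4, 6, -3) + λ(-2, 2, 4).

2√14

Direction vector d = (-2, 2, 4).
AP = (4, 0, -16), and AP × d = (32, 16, 8).
|AP × d|² = 1344 and |d|² = 24, so the distance is √(1344/24) = √56 = 2√14.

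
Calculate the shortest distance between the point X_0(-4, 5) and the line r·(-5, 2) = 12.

18√29/29

The normal to the line is n = (-5, 2) with |n| = √29.
|n·X_0 − 12| = |30 − 12| = 18, so the distance is 18/√29.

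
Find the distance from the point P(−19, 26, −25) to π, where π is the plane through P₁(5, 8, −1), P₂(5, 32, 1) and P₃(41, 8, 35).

P₁P₂ = (0, 24, 2) and P₁P₃ = (36, 0, 36), so a normal is n = P₁P₂ × P₁P₃ = (864, 72, −864).
d = |864·(-19) + 72·26 + (-864)·(-25) − 5760| / √(746496 + 5184 + 746496) = |1296| / 1224 = 18/17.

18/17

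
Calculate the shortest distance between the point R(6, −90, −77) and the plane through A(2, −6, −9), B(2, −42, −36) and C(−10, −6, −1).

AB = (0, −36, −27) and AC = (−12, 0, 8), so a normal is n = AB × AC = (−288, 324, −432).
Then n·(6, −90, −77) − 1368 = 1008.
|n| = √(82944 + 104976 + 186624) = 612, so the distance is |1008|/612 = 28/17.

28/17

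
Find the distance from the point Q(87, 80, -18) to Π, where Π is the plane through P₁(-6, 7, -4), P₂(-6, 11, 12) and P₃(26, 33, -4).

5/7

P₁P₂ = (0, 4, 16) and P₁P₃ = (32, 26, 0), so a normal is n = P₁P₂ × P₁P₃ = (-416, 512, -128).
Then n·(87, 80, -18) - 6592 = 480.
|n| = √(173056 + 262144 + 16384) = 672, so the distance is |480|/672 = 5/7.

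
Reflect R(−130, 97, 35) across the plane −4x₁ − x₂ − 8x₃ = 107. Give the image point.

(-1138/9, 881/9, 379/9)

With n = (−4, −1, −8), the signed offset is (n·R − 107)/|n|² = 36/81 = 4/9.
R' = R − 2t·n = (−130, 97, 35) − (8/9)·(−4, −1, −8) = (−1138/9, 881/9, 379/9).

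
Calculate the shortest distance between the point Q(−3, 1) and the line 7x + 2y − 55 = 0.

74√53/53

d = |7·(-3) + 2·1 − 55| / √(49 + 4) = |-74|/√53 = 74√53/53.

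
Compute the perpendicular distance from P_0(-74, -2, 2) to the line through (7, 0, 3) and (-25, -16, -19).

A direction vector is d = (-32, -16, -22).
AP = (-81, -2, -1), and AP × d = (28, -1750, 1232).
|AP × d|² = 4581108 and |d|² = 1764, so the distance is √(4581108/1764) = √2597 = 7√53.

7√53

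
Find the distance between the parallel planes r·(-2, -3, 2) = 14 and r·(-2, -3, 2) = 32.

Both planes have normal n = (-2, -3, 2), |n| = √17. Any point on the first plane is at distance |32 − 14|/|n| = 18/√17 from the second.

18/√17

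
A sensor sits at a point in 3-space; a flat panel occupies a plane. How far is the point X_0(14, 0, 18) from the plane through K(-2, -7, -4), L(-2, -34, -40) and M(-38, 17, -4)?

KL = (0, -27, -36) and KM = (-36, 24, 0), so a normal is n = KL × KM = (864, 1296, -972).
Then n·(14, 0, 18) - (-6912) = 1512.
|n| = √(746496 + 1679616 + 944784) = 1836, so the distance is |1512|/1836 = 14/17.

14/17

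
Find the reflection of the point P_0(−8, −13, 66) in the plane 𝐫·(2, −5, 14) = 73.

n = (2, −5, 14), |n|² = 225, n·P_0 − 73 = 900, so t = 900/225 = 4.
Foot F = P_0 − 4·n = (−16, 7, 10); the reflection is 2F − P_0 = (−24, 27, −46).

(-24, 27, -46)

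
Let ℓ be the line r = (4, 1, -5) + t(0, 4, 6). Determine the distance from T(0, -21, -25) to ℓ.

2√17

Direction vector d = (0, 4, 6).
AP = (-4, -22, -20), and AP × d = (-52, 24, -16).
|AP × d|² = 3536 and |d|² = 52, so the distance is √(3536/52) = √68 = 2√17.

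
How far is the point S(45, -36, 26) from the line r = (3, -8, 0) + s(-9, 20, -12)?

2√181

Direction vector d = (-9, 20, -12).
AP = (42, -28, 26); AP·d = -1250, |AP|² = 3224, |d|² = 625.
distance² = |AP|² − (AP·d)²/|d|² = 3224 − 1562500/625 = 724, so the distance is 2√181.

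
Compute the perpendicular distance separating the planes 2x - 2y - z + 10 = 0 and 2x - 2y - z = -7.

1

Both planes have normal n = (2, -2, -1), |n| = 3. Any point on the first plane is at distance |(-7) − (-10)|/|n| = 3/3 = 1 from the second.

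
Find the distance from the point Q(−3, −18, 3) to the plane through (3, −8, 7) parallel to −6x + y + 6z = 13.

Parallel planes share the normal n = (−6, 1, 6); since (3, −8, 7) lies on the plane, its equation is −6x + y + 6z = 16.
Then n·(−3, −18, 3) − 16 = 2.
|n| = √(36 + 1 + 36) = √73, so the distance is |2|/√73 = 2√73/73.

2/√73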